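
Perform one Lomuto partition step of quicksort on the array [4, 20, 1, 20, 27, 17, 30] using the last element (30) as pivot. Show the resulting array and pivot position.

Lomuto partition with pivot = 30:

Initial array: [4, 20, 1, 20, 27, 17, 30]

arr[0]=4 <= 30: swap with position 0, array becomes [4, 20, 1, 20, 27, 17, 30]
arr[1]=20 <= 30: swap with position 1, array becomes [4, 20, 1, 20, 27, 17, 30]
arr[2]=1 <= 30: swap with position 2, array becomes [4, 20, 1, 20, 27, 17, 30]
arr[3]=20 <= 30: swap with position 3, array becomes [4, 20, 1, 20, 27, 17, 30]
arr[4]=27 <= 30: swap with position 4, array becomes [4, 20, 1, 20, 27, 17, 30]
arr[5]=17 <= 30: swap with position 5, array becomes [4, 20, 1, 20, 27, 17, 30]

Place pivot at position 6: [4, 20, 1, 20, 27, 17, 30]
Pivot position: 6

After partitioning with pivot 30, the array becomes [4, 20, 1, 20, 27, 17, 30]. The pivot is placed at index 6. All elements to the left of the pivot are <= 30, and all elements to the right are > 30.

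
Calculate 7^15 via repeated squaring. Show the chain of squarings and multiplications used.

Computing 7^15 by squaring (build up from 7^1; each line after the first costs one multiplication):

7^1 = 7
7^2 = (7^1)^2 = 7^2 = 49
7^3 = 7 * 7^2 = 7 * 49 = 343
7^6 = (7^3)^2 = 343^2 = 117649
7^7 = 7 * 7^6 = 7 * 117649 = 823543
7^14 = (7^7)^2 = 823543^2 = 678223072849
7^15 = 7 * 7^14 = 7 * 678223072849 = 4747561509943

Result: 4747561509943
Multiplications needed: 6 (6 lines after 7^1)

7^15 = 4747561509943. Using exponentiation by squaring, this requires 6 multiplications. The key idea: if the exponent is even, square the half-power; if odd, multiply by the base once.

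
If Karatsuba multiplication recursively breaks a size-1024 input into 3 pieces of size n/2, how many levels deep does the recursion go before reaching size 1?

For divide and conquer with division factor 2:

Problem sizes at each level:
Level 0: 1024
Level 1: 512
Level 2: 256
Level 3: 128
Level 4: 64
Level 5: 32
Level 6: 16
Level 7: 8
Level 8: 4
Level 9: 2
Level 10: 1

The root is level 0 and the size-1 base case is level 10 (the tree spans levels 0 through 10, i.e. 11 levels counting the root), so the depth is the number of divisions: log_2(1024) = 10

The recursion tree depth is log_2(1024) = 10. At each level, the problem size is divided by 2, so it takes 10 divisions to reduce to a base case of size 1. The algorithm makes 3 recursive calls at each level.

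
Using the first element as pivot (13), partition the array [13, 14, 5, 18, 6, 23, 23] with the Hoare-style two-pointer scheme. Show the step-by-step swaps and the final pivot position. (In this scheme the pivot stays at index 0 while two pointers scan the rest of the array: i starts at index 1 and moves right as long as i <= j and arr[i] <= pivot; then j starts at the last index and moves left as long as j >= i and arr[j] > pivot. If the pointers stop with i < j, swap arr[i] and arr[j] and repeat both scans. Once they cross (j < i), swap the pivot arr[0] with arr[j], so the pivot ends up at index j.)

Hoare-style two-pointer partition with pivot = 13:

Initial array: [13, 14, 5, 18, 6, 23, 23]

Pointers start at i = 1, j = 6.
i stops at index 1 (arr[1]=14 > 13), j stops at index 4 (arr[4]=6 <= 13): swap arr[1] and arr[4], array becomes [13, 6, 5, 18, 14, 23, 23]
i ends at 3, j ends at 2: the pointers have crossed (j < i), so scanning stops.

Swap pivot arr[0] with arr[2] to place pivot at position 2: [5, 6, 13, 18, 14, 23, 23]
Pivot position: 2

After partitioning with pivot 13, the array becomes [5, 6, 13, 18, 14, 23, 23]. The pivot is placed at index 2. All elements to the left of the pivot are <= 13, and all elements to the right are > 13.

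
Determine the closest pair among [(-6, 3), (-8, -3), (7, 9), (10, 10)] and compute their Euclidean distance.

Computing all pairwise distances among 4 points:

d((-6, 3), (-8, -3)) = 6.3246
d((-6, 3), (7, 9)) = 14.3178
d((-6, 3), (10, 10)) = 17.4642
d((-8, -3), (7, 9)) = 19.2094
d((-8, -3), (10, 10)) = 22.2036
d((7, 9), (10, 10)) = 3.1623 <-- minimum

Closest pair: (7, 9) and (10, 10) with distance 3.1623

The closest pair is (7, 9) and (10, 10) with Euclidean distance 3.1623. For 4 points, brute-force pairwise comparison is shown above. For large n, the divide-and-conquer algorithm (sort by x, recurse on halves, check the dividing strip) achieves O(n log n).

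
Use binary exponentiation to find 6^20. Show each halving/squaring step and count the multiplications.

Computing 6^20 by squaring (build up from 6^1; each line after the first costs one multiplication):

6^1 = 6
6^2 = (6^1)^2 = 6^2 = 36
6^4 = (6^2)^2 = 36^2 = 1296
6^5 = 6 * 6^4 = 6 * 1296 = 7776
6^10 = (6^5)^2 = 7776^2 = 60466176
6^20 = (6^10)^2 = 60466176^2 = 3656158440062976

Result: 3656158440062976
Multiplications needed: 5 (5 lines after 6^1)

6^20 = 3656158440062976. Using exponentiation by squaring, this requires 5 multiplications. The key idea: if the exponent is even, square the half-power; if odd, multiply by the base once.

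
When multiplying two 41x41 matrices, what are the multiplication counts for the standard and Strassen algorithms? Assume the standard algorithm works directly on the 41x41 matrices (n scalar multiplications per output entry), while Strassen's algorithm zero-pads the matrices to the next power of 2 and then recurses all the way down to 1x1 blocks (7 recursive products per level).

Matrix multiplication for 41x41 matrices:

Strassen's algorithm requires power-of-2 dimensions. Pad 41x41 to 64x64 (next power of 2).

Standard algorithm: 41^3 = 68921 multiplications
Strassen's algorithm: 7^(log2(64)) = 7^6 = 117649 multiplications
Difference: 68921 - 117649 = -48728 (Strassen uses MORE here due to padding overhead — for small or just-over-power-of-2 n, padding can outweigh the per-level savings)

Standard: 68921 multiplications (41^3). Strassen: 117649 multiplications (7^6, after padding to 64x64). Strassen reduces 8 recursive multiplications to 7 at each level.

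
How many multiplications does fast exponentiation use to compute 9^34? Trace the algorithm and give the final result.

Computing 9^34 by squaring (build up from 9^1; each line after the first costs one multiplication):

9^1 = 9
9^2 = (9^1)^2 = 9^2 = 81
9^4 = (9^2)^2 = 81^2 = 6561
9^8 = (9^4)^2 = 6561^2 = 43046721
9^16 = (9^8)^2 = 43046721^2 = 1853020188851841
9^17 = 9 * 9^16 = 9 * 1853020188851841 = 16677181699666569
9^34 = (9^17)^2 = 16677181699666569^2 = 278128389443693511257285776231761

Result: 278128389443693511257285776231761
Multiplications needed: 6 (6 lines after 9^1)

9^34 = 278128389443693511257285776231761. Using exponentiation by squaring, this requires 6 multiplications. The key idea: if the exponent is even, square the half-power; if odd, multiply by the base once.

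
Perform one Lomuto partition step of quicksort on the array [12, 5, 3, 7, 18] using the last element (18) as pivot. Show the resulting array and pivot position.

Lomuto partition with pivot = 18:

Initial array: [12, 5, 3, 7, 18]

arr[0]=12 <= 18: swap with position 0, array becomes [12, 5, 3, 7, 18]
arr[1]=5 <= 18: swap with position 1, array becomes [12, 5, 3, 7, 18]
arr[2]=3 <= 18: swap with position 2, array becomes [12, 5, 3, 7, 18]
arr[3]=7 <= 18: swap with position 3, array becomes [12, 5, 3, 7, 18]

Place pivot at position 4: [12, 5, 3, 7, 18]
Pivot position: 4

After partitioning with pivot 18, the array becomes [12, 5, 3, 7, 18]. The pivot is placed at index 4. All elements to the left of the pivot are <= 18, and all elements to the right are > 18.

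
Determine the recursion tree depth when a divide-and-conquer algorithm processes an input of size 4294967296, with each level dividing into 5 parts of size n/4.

For divide and conquer with division factor 4:

Problem sizes at each level:
Level 0: 4294967296
Level 1: 1073741824
Level 2: 268435456
Level 3: 67108864
Level 4: 16777216
Level 5: 4194304
Level 6: 1048576
Level 7: 262144
Level 8: 65536
Level 9: 16384
Level 10: 4096
Level 11: 1024
Level 12: 256
Level 13: 64
Level 14: 16
Level 15: 4
Level 16: 1

The root is level 0 and the size-1 base case is level 16 (the tree spans levels 0 through 16, i.e. 17 levels counting the root), so the depth is the number of divisions: log_4(4294967296) = 16

The recursion tree depth is log_4(4294967296) = 16. At each level, the problem size is divided by 4, so it takes 16 divisions to reduce to a base case of size 1. The algorithm makes 5 recursive calls at each level.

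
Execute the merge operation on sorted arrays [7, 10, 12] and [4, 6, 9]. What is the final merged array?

Merging process:

Compare 7 vs 4: take 4 from right. Merged: [4]
Compare 7 vs 6: take 6 from right. Merged: [4, 6]
Compare 7 vs 9: take 7 from left. Merged: [4, 6, 7]
Compare 10 vs 9: take 9 from right. Merged: [4, 6, 7, 9]
Append remaining from left: [10, 12]. Merged: [4, 6, 7, 9, 10, 12]

Final merged array: [4, 6, 7, 9, 10, 12]
Total comparisons: 4

The merged array is [4, 6, 7, 9, 10, 12], requiring 4 comparisons. The merge step runs in O(n) time where n is the total number of elements.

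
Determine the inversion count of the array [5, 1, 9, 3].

Finding inversions in [5, 1, 9, 3]:

(0, 1): arr[0]=5 > arr[1]=1
(0, 3): arr[0]=5 > arr[3]=3
(2, 3): arr[2]=9 > arr[3]=3

Total inversions: 3

The array has 3 inversion(s): (0,1), (0,3), (2,3). Each pair (i,j) satisfies i < j and arr[i] > arr[j].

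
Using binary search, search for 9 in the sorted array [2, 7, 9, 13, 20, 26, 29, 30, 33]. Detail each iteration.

Binary search for 9 in [2, 7, 9, 13, 20, 26, 29, 30, 33]:

lo=0, hi=8, mid=4, arr[mid]=20 -> 20 > 9, search left half
lo=0, hi=3, mid=1, arr[mid]=7 -> 7 < 9, search right half
lo=2, hi=3, mid=2, arr[mid]=9 -> Found target at index 2!

Binary search finds 9 at index 2 after 3 comparisons. The search repeatedly halves the search space by comparing with the middle element.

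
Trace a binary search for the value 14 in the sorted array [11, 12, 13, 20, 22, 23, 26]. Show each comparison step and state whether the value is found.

Binary search for 14 in [11, 12, 13, 20, 22, 23, 26]:

lo=0, hi=6, mid=3, arr[mid]=20 -> 20 > 14, search left half
lo=0, hi=2, mid=1, arr[mid]=12 -> 12 < 14, search right half
lo=2, hi=2, mid=2, arr[mid]=13 -> 13 < 14, search right half
lo=3 > hi=2, target 14 not found

Binary search determines that 14 is not in the array after 3 comparisons. The search space was exhausted without finding the target.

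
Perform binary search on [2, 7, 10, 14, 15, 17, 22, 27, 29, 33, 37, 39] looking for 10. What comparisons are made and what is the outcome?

Binary search for 10 in [2, 7, 10, 14, 15, 17, 22, 27, 29, 33, 37, 39]:

lo=0, hi=11, mid=5, arr[mid]=17 -> 17 > 10, search left half
lo=0, hi=4, mid=2, arr[mid]=10 -> Found target at index 2!

Binary search finds 10 at index 2 after 2 comparisons. The search repeatedly halves the search space by comparing with the middle element.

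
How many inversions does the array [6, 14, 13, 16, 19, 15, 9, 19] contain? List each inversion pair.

Finding inversions in [6, 14, 13, 16, 19, 15, 9, 19]:

(1, 2): arr[1]=14 > arr[2]=13
(1, 6): arr[1]=14 > arr[6]=9
(2, 6): arr[2]=13 > arr[6]=9
(3, 5): arr[3]=16 > arr[5]=15
(3, 6): arr[3]=16 > arr[6]=9
(4, 5): arr[4]=19 > arr[5]=15
(4, 6): arr[4]=19 > arr[6]=9
(5, 6): arr[5]=15 > arr[6]=9

Total inversions: 8

The array has 8 inversion(s): (1,2), (1,6), (2,6), (3,5), (3,6), (4,5), (4,6), (5,6). Each pair (i,j) satisfies i < j and arr[i] > arr[j].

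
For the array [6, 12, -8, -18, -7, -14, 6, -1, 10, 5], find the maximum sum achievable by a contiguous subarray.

Using Kadane's algorithm on [6, 12, -8, -18, -7, -14, 6, -1, 10, 5]:

Scanning through the array:
Position 1 (value 12): max_ending_here = 18, max_so_far = 18
Position 2 (value -8): max_ending_here = 10, max_so_far = 18
Position 3 (value -18): max_ending_here = -8, max_so_far = 18
Position 4 (value -7): max_ending_here = -7, max_so_far = 18
Position 5 (value -14): max_ending_here = -14, max_so_far = 18
Position 6 (value 6): max_ending_here = 6, max_so_far = 18
Position 7 (value -1): max_ending_here = 5, max_so_far = 18
Position 8 (value 10): max_ending_here = 15, max_so_far = 18
Position 9 (value 5): max_ending_here = 20, max_so_far = 20

Maximum subarray: [6, -1, 10, 5]
Maximum sum: 20

The maximum subarray is [6, -1, 10, 5] with sum 20. This subarray runs from index 6 to index 9.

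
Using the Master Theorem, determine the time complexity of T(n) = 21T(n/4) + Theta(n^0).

Master Theorem for T(n) = 21T(n/4) + O(n^0):

a = 21, b = 4, c = 0
log_b(a) = log_4(21) = 2.1962

Case 1: c = 0 < log_4(21) = 2.1962
T(n) = O(n^(log_4 21))

For T(n) = 21T(n/4) + O(n^0): log_4(21) = 2.1962. This is Case 1 of the Master Theorem (c < log_b(a), work dominated by leaves), giving O(n^(log_4 21)).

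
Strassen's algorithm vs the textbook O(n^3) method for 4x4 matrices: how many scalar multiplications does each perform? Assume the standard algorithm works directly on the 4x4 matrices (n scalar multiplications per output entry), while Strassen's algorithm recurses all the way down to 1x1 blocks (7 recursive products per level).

Matrix multiplication for 4x4 matrices:

Standard algorithm: 4^3 = 64 multiplications
Strassen's algorithm: 7^(log2(4)) = 7^2 = 49 multiplications
Savings: 64 - 49 = 15 multiplications

Standard: 64 multiplications (4^3). Strassen: 49 multiplications (7^2). Strassen reduces 8 recursive multiplications to 7 at each level.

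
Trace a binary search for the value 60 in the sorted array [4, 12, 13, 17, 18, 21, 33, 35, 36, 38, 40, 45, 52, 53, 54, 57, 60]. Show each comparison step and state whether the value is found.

Binary search for 60 in [4, 12, 13, 17, 18, 21, 33, 35, 36, 38, 40, 45, 52, 53, 54, 57, 60]:

lo=0, hi=16, mid=8, arr[mid]=36 -> 36 < 60, search right half
lo=9, hi=16, mid=12, arr[mid]=52 -> 52 < 60, search right half
lo=13, hi=16, mid=14, arr[mid]=54 -> 54 < 60, search right half
lo=15, hi=16, mid=15, arr[mid]=57 -> 57 < 60, search right half
lo=16, hi=16, mid=16, arr[mid]=60 -> Found target at index 16!

Binary search finds 60 at index 16 after 5 comparisons. The search repeatedly halves the search space by comparing with the middle element.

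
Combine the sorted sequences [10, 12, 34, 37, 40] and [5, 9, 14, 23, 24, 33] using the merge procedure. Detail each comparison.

Merging process:

Compare 10 vs 5: take 5 from right. Merged: [5]
Compare 10 vs 9: take 9 from right. Merged: [5, 9]
Compare 10 vs 14: take 10 from left. Merged: [5, 9, 10]
Compare 12 vs 14: take 12 from left. Merged: [5, 9, 10, 12]
Compare 34 vs 14: take 14 from right. Merged: [5, 9, 10, 12, 14]
Compare 34 vs 23: take 23 from right. Merged: [5, 9, 10, 12, 14, 23]
Compare 34 vs 24: take 24 from right. Merged: [5, 9, 10, 12, 14, 23, 24]
Compare 34 vs 33: take 33 from right. Merged: [5, 9, 10, 12, 14, 23, 24, 33]
Append remaining from left: [34, 37, 40]. Merged: [5, 9, 10, 12, 14, 23, 24, 33, 34, 37, 40]

Final merged array: [5, 9, 10, 12, 14, 23, 24, 33, 34, 37, 40]
Total comparisons: 8

The merged array is [5, 9, 10, 12, 14, 23, 24, 33, 34, 37, 40], requiring 8 comparisons. The merge step runs in O(n) time where n is the total number of elements.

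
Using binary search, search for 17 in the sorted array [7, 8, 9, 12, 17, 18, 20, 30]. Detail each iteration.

Binary search for 17 in [7, 8, 9, 12, 17, 18, 20, 30]:

lo=0, hi=7, mid=3, arr[mid]=12 -> 12 < 17, search right half
lo=4, hi=7, mid=5, arr[mid]=18 -> 18 > 17, search left half
lo=4, hi=4, mid=4, arr[mid]=17 -> Found target at index 4!

Binary search finds 17 at index 4 after 3 comparisons. The search repeatedly halves the search space by comparing with the middle element.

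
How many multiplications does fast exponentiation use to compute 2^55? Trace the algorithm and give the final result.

Computing 2^55 by squaring (build up from 2^1; each line after the first costs one multiplication):

2^1 = 2
2^2 = (2^1)^2 = 2^2 = 4
2^3 = 2 * 2^2 = 2 * 4 = 8
2^6 = (2^3)^2 = 8^2 = 64
2^12 = (2^6)^2 = 64^2 = 4096
2^13 = 2 * 2^12 = 2 * 4096 = 8192
2^26 = (2^13)^2 = 8192^2 = 67108864
2^27 = 2 * 2^26 = 2 * 67108864 = 134217728
2^54 = (2^27)^2 = 134217728^2 = 18014398509481984
2^55 = 2 * 2^54 = 2 * 18014398509481984 = 36028797018963968

Result: 36028797018963968
Multiplications needed: 9 (9 lines after 2^1)

2^55 = 36028797018963968. Using exponentiation by squaring, this requires 9 multiplications. The key idea: if the exponent is even, square the half-power; if odd, multiply by the base once.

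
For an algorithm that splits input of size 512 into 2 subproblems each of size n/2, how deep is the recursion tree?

For divide and conquer with division factor 2:

Problem sizes at each level:
Level 0: 512
Level 1: 256
Level 2: 128
Level 3: 64
Level 4: 32
Level 5: 16
Level 6: 8
Level 7: 4
Level 8: 2
Level 9: 1

The root is level 0 and the size-1 base case is level 9 (the tree spans levels 0 through 9, i.e. 10 levels counting the root), so the depth is the number of divisions: log_2(512) = 9

The recursion tree depth is log_2(512) = 9. At each level, the problem size is divided by 2, so it takes 9 divisions to reduce to a base case of size 1. The algorithm makes 2 recursive calls at each level.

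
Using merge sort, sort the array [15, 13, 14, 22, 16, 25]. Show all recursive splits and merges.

Merge sort trace:

Split: [15, 13, 14, 22, 16, 25] -> [15, 13, 14] and [22, 16, 25]
  Split: [15, 13, 14] -> [15] and [13, 14]
    Split: [13, 14] -> [13] and [14]
    Merge: [13] + [14] -> [13, 14]
  Merge: [15] + [13, 14] -> [13, 14, 15]
  Split: [22, 16, 25] -> [22] and [16, 25]
    Split: [16, 25] -> [16] and [25]
    Merge: [16] + [25] -> [16, 25]
  Merge: [22] + [16, 25] -> [16, 22, 25]
Merge: [13, 14, 15] + [16, 22, 25] -> [13, 14, 15, 16, 22, 25]

Final sorted array: [13, 14, 15, 16, 22, 25]

The merge sort proceeds by recursively splitting the array and merging sorted halves.
After all merges, the sorted array is [13, 14, 15, 16, 22, 25].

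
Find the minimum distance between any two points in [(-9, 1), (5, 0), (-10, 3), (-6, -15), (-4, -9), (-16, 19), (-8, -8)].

Computing all pairwise distances among 7 points:

d((-9, 1), (5, 0)) = 14.0357
d((-9, 1), (-10, 3)) = 2.2361 <-- minimum
d((-9, 1), (-6, -15)) = 16.2788
d((-9, 1), (-4, -9)) = 11.1803
d((-9, 1), (-16, 19)) = 19.3132
d((-9, 1), (-8, -8)) = 9.0554
d((5, 0), (-10, 3)) = 15.2971
d((5, 0), (-6, -15)) = 18.6011
d((5, 0), (-4, -9)) = 12.7279
d((5, 0), (-16, 19)) = 28.3196
d((5, 0), (-8, -8)) = 15.2643
d((-10, 3), (-6, -15)) = 18.4391
d((-10, 3), (-4, -9)) = 13.4164
d((-10, 3), (-16, 19)) = 17.088
d((-10, 3), (-8, -8)) = 11.1803
d((-6, -15), (-4, -9)) = 6.3246
d((-6, -15), (-16, 19)) = 35.4401
d((-6, -15), (-8, -8)) = 7.2801
d((-4, -9), (-16, 19)) = 30.4631
d((-4, -9), (-8, -8)) = 4.1231
d((-16, 19), (-8, -8)) = 28.1603

Closest pair: (-9, 1) and (-10, 3) with distance 2.2361

The closest pair is (-9, 1) and (-10, 3) with Euclidean distance 2.2361. For 7 points, brute-force pairwise comparison is shown above. For large n, the divide-and-conquer algorithm (sort by x, recurse on halves, check the dividing strip) achieves O(n log n).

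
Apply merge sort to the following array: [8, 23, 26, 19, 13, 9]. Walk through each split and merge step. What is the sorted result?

Merge sort trace:

Split: [8, 23, 26, 19, 13, 9] -> [8, 23, 26] and [19, 13, 9]
  Split: [8, 23, 26] -> [8] and [23, 26]
    Split: [23, 26] -> [23] and [26]
    Merge: [23] + [26] -> [23, 26]
  Merge: [8] + [23, 26] -> [8, 23, 26]
  Split: [19, 13, 9] -> [19] and [13, 9]
    Split: [13, 9] -> [13] and [9]
    Merge: [13] + [9] -> [9, 13]
  Merge: [19] + [9, 13] -> [9, 13, 19]
Merge: [8, 23, 26] + [9, 13, 19] -> [8, 9, 13, 19, 23, 26]

Final sorted array: [8, 9, 13, 19, 23, 26]

The merge sort proceeds by recursively splitting the array and merging sorted halves.
After all merges, the sorted array is [8, 9, 13, 19, 23, 26].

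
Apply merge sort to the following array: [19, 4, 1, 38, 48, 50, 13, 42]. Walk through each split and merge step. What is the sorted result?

Merge sort trace:

Split: [19, 4, 1, 38, 48, 50, 13, 42] -> [19, 4, 1, 38] and [48, 50, 13, 42]
  Split: [19, 4, 1, 38] -> [19, 4] and [1, 38]
    Split: [19, 4] -> [19] and [4]
    Merge: [19] + [4] -> [4, 19]
    Split: [1, 38] -> [1] and [38]
    Merge: [1] + [38] -> [1, 38]
  Merge: [4, 19] + [1, 38] -> [1, 4, 19, 38]
  Split: [48, 50, 13, 42] -> [48, 50] and [13, 42]
    Split: [48, 50] -> [48] and [50]
    Merge: [48] + [50] -> [48, 50]
    Split: [13, 42] -> [13] and [42]
    Merge: [13] + [42] -> [13, 42]
  Merge: [48, 50] + [13, 42] -> [13, 42, 48, 50]
Merge: [1, 4, 19, 38] + [13, 42, 48, 50] -> [1, 4, 13, 19, 38, 42, 48, 50]

Final sorted array: [1, 4, 13, 19, 38, 42, 48, 50]

The merge sort proceeds by recursively splitting the array and merging sorted halves.
After all merges, the sorted array is [1, 4, 13, 19, 38, 42, 48, 50].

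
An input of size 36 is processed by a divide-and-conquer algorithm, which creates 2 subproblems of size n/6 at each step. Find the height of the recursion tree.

For divide and conquer with division factor 6:

Problem sizes at each level:
Level 0: 36
Level 1: 6
Level 2: 1

The root is level 0 and the size-1 base case is level 2 (the tree spans levels 0 through 2, i.e. 3 levels counting the root), so the depth is the number of divisions: log_6(36) = 2

The recursion tree depth is log_6(36) = 2. At each level, the problem size is divided by 6, so it takes 2 divisions to reduce to a base case of size 1. The algorithm makes 2 recursive calls at each level.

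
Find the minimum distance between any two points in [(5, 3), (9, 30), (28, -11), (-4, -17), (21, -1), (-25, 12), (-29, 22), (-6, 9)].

Computing all pairwise distances among 8 points:

d((5, 3), (9, 30)) = 27.2947
d((5, 3), (28, -11)) = 26.9258
d((5, 3), (-4, -17)) = 21.9317
d((5, 3), (21, -1)) = 16.4924
d((5, 3), (-25, 12)) = 31.3209
d((5, 3), (-29, 22)) = 38.9487
d((5, 3), (-6, 9)) = 12.53
d((9, 30), (28, -11)) = 45.1885
d((9, 30), (-4, -17)) = 48.7647
d((9, 30), (21, -1)) = 33.2415
d((9, 30), (-25, 12)) = 38.4708
d((9, 30), (-29, 22)) = 38.833
d((9, 30), (-6, 9)) = 25.807
d((28, -11), (-4, -17)) = 32.5576
d((28, -11), (21, -1)) = 12.2066
d((28, -11), (-25, 12)) = 57.7754
d((28, -11), (-29, 22)) = 65.8635
d((28, -11), (-6, 9)) = 39.4462
d((-4, -17), (21, -1)) = 29.6816
d((-4, -17), (-25, 12)) = 35.805
d((-4, -17), (-29, 22)) = 46.3249
d((-4, -17), (-6, 9)) = 26.0768
d((21, -1), (-25, 12)) = 47.8017
d((21, -1), (-29, 22)) = 55.0364
d((21, -1), (-6, 9)) = 28.7924
d((-25, 12), (-29, 22)) = 10.7703 <-- minimum
d((-25, 12), (-6, 9)) = 19.2354
d((-29, 22), (-6, 9)) = 26.4197

Closest pair: (-25, 12) and (-29, 22) with distance 10.7703

The closest pair is (-25, 12) and (-29, 22) with Euclidean distance 10.7703. For 8 points, brute-force pairwise comparison is shown above. For large n, the divide-and-conquer algorithm (sort by x, recurse on halves, check the dividing strip) achieves O(n log n).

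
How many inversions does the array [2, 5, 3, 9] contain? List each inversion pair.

Finding inversions in [2, 5, 3, 9]:

(1, 2): arr[1]=5 > arr[2]=3

Total inversions: 1

The array has 1 inversion(s): (1,2). Each pair (i,j) satisfies i < j and arr[i] > arr[j].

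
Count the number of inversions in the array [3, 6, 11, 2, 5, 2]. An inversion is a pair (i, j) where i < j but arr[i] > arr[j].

Finding inversions in [3, 6, 11, 2, 5, 2]:

(0, 3): arr[0]=3 > arr[3]=2
(0, 5): arr[0]=3 > arr[5]=2
(1, 3): arr[1]=6 > arr[3]=2
(1, 4): arr[1]=6 > arr[4]=5
(1, 5): arr[1]=6 > arr[5]=2
(2, 3): arr[2]=11 > arr[3]=2
(2, 4): arr[2]=11 > arr[4]=5
(2, 5): arr[2]=11 > arr[5]=2
(4, 5): arr[4]=5 > arr[5]=2

Total inversions: 9

The array has 9 inversion(s): (0,3), (0,5), (1,3), (1,4), (1,5), (2,3), (2,4), (2,5), (4,5). Each pair (i,j) satisfies i < j and arr[i] > arr[j].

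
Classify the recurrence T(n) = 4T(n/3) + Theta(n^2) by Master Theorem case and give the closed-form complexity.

Master Theorem for T(n) = 4T(n/3) + O(n^2):

a = 4, b = 3, c = 2
log_b(a) = log_3(4) = 1.2619

Case 3: c = 2 > log_3(4) = 1.2619
T(n) = O(n^2) = O(n^2)

For T(n) = 4T(n/3) + O(n^2): log_3(4) = 1.2619. This is Case 3 of the Master Theorem (c > log_b(a), work dominated by root), giving O(n^2).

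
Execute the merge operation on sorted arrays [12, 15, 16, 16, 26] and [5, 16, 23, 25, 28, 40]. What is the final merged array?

Merging process:

Compare 12 vs 5: take 5 from right. Merged: [5]
Compare 12 vs 16: take 12 from left. Merged: [5, 12]
Compare 15 vs 16: take 15 from left. Merged: [5, 12, 15]
Compare 16 vs 16: take 16 from left. Merged: [5, 12, 15, 16]
Compare 16 vs 16: take 16 from left. Merged: [5, 12, 15, 16, 16]
Compare 26 vs 16: take 16 from right. Merged: [5, 12, 15, 16, 16, 16]
Compare 26 vs 23: take 23 from right. Merged: [5, 12, 15, 16, 16, 16, 23]
Compare 26 vs 25: take 25 from right. Merged: [5, 12, 15, 16, 16, 16, 23, 25]
Compare 26 vs 28: take 26 from left. Merged: [5, 12, 15, 16, 16, 16, 23, 25, 26]
Append remaining from right: [28, 40]. Merged: [5, 12, 15, 16, 16, 16, 23, 25, 26, 28, 40]

Final merged array: [5, 12, 15, 16, 16, 16, 23, 25, 26, 28, 40]
Total comparisons: 9

The merged array is [5, 12, 15, 16, 16, 16, 23, 25, 26, 28, 40], requiring 9 comparisons. The merge step runs in O(n) time where n is the total number of elements.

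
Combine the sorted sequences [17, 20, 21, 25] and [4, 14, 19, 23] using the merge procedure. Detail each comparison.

Merging process:

Compare 17 vs 4: take 4 from right. Merged: [4]
Compare 17 vs 14: take 14 from right. Merged: [4, 14]
Compare 17 vs 19: take 17 from left. Merged: [4, 14, 17]
Compare 20 vs 19: take 19 from right. Merged: [4, 14, 17, 19]
Compare 20 vs 23: take 20 from left. Merged: [4, 14, 17, 19, 20]
Compare 21 vs 23: take 21 from left. Merged: [4, 14, 17, 19, 20, 21]
Compare 25 vs 23: take 23 from right. Merged: [4, 14, 17, 19, 20, 21, 23]
Append remaining from left: [25]. Merged: [4, 14, 17, 19, 20, 21, 23, 25]

Final merged array: [4, 14, 17, 19, 20, 21, 23, 25]
Total comparisons: 7

The merged array is [4, 14, 17, 19, 20, 21, 23, 25], requiring 7 comparisons. The merge step runs in O(n) time where n is the total number of elements.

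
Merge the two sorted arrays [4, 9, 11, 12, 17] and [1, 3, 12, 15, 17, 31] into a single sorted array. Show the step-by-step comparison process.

Merging process:

Compare 4 vs 1: take 1 from right. Merged: [1]
Compare 4 vs 3: take 3 from right. Merged: [1, 3]
Compare 4 vs 12: take 4 from left. Merged: [1, 3, 4]
Compare 9 vs 12: take 9 from left. Merged: [1, 3, 4, 9]
Compare 11 vs 12: take 11 from left. Merged: [1, 3, 4, 9, 11]
Compare 12 vs 12: take 12 from left. Merged: [1, 3, 4, 9, 11, 12]
Compare 17 vs 12: take 12 from right. Merged: [1, 3, 4, 9, 11, 12, 12]
Compare 17 vs 15: take 15 from right. Merged: [1, 3, 4, 9, 11, 12, 12, 15]
Compare 17 vs 17: take 17 from left. Merged: [1, 3, 4, 9, 11, 12, 12, 15, 17]
Append remaining from right: [17, 31]. Merged: [1, 3, 4, 9, 11, 12, 12, 15, 17, 17, 31]

Final merged array: [1, 3, 4, 9, 11, 12, 12, 15, 17, 17, 31]
Total comparisons: 9

The merged array is [1, 3, 4, 9, 11, 12, 12, 15, 17, 17, 31], requiring 9 comparisons. The merge step runs in O(n) time where n is the total number of elements.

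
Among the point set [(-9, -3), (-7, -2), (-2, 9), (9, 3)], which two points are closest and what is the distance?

Computing all pairwise distances among 4 points:

d((-9, -3), (-7, -2)) = 2.2361 <-- minimum
d((-9, -3), (-2, 9)) = 13.8924
d((-9, -3), (9, 3)) = 18.9737
d((-7, -2), (-2, 9)) = 12.083
d((-7, -2), (9, 3)) = 16.7631
d((-2, 9), (9, 3)) = 12.53

Closest pair: (-9, -3) and (-7, -2) with distance 2.2361

The closest pair is (-9, -3) and (-7, -2) with Euclidean distance 2.2361. For 4 points, brute-force pairwise comparison is shown above. For large n, the divide-and-conquer algorithm (sort by x, recurse on halves, check the dividing strip) achieves O(n log n).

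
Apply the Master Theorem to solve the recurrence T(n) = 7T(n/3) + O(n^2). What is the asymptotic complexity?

Master Theorem for T(n) = 7T(n/3) + O(n^2):

a = 7, b = 3, c = 2
log_b(a) = log_3(7) = 1.7712

Case 3: c = 2 > log_3(7) = 1.7712
T(n) = O(n^2) = O(n^2)

For T(n) = 7T(n/3) + O(n^2): log_3(7) = 1.7712. This is Case 3 of the Master Theorem (c > log_b(a), work dominated by root), giving O(n^2).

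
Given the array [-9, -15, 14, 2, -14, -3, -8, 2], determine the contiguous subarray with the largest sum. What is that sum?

Using Kadane's algorithm on [-9, -15, 14, 2, -14, -3, -8, 2]:

Scanning through the array:
Position 1 (value -15): max_ending_here = -15, max_so_far = -9
Position 2 (value 14): max_ending_here = 14, max_so_far = 14
Position 3 (value 2): max_ending_here = 16, max_so_far = 16
Position 4 (value -14): max_ending_here = 2, max_so_far = 16
Position 5 (value -3): max_ending_here = -1, max_so_far = 16
Position 6 (value -8): max_ending_here = -8, max_so_far = 16
Position 7 (value 2): max_ending_here = 2, max_so_far = 16

Maximum subarray: [14, 2]
Maximum sum: 16

The maximum subarray is [14, 2] with sum 16. This subarray runs from index 2 to index 3.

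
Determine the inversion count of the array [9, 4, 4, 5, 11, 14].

Finding inversions in [9, 4, 4, 5, 11, 14]:

(0, 1): arr[0]=9 > arr[1]=4
(0, 2): arr[0]=9 > arr[2]=4
(0, 3): arr[0]=9 > arr[3]=5

Total inversions: 3

The array has 3 inversion(s): (0,1), (0,2), (0,3). Each pair (i,j) satisfies i < j and arr[i] > arr[j].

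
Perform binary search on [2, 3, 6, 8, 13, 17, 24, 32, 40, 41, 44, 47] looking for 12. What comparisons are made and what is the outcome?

Binary search for 12 in [2, 3, 6, 8, 13, 17, 24, 32, 40, 41, 44, 47]:

lo=0, hi=11, mid=5, arr[mid]=17 -> 17 > 12, search left half
lo=0, hi=4, mid=2, arr[mid]=6 -> 6 < 12, search right half
lo=3, hi=4, mid=3, arr[mid]=8 -> 8 < 12, search right half
lo=4, hi=4, mid=4, arr[mid]=13 -> 13 > 12, search left half
lo=4 > hi=3, target 12 not found

Binary search determines that 12 is not in the array after 4 comparisons. The search space was exhausted without finding the target.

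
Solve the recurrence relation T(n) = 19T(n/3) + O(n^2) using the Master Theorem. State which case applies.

Master Theorem for T(n) = 19T(n/3) + O(n^2):

a = 19, b = 3, c = 2
log_b(a) = log_3(19) = 2.6801

Case 1: c = 2 < log_3(19) = 2.6801
T(n) = O(n^(log_3 19))

For T(n) = 19T(n/3) + O(n^2): log_3(19) = 2.6801. This is Case 1 of the Master Theorem (c < log_b(a), work dominated by leaves), giving O(n^(log_3 19)).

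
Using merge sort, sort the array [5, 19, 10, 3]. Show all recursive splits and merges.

Merge sort trace:

Split: [5, 19, 10, 3] -> [5, 19] and [10, 3]
  Split: [5, 19] -> [5] and [19]
  Merge: [5] + [19] -> [5, 19]
  Split: [10, 3] -> [10] and [3]
  Merge: [10] + [3] -> [3, 10]
Merge: [5, 19] + [3, 10] -> [3, 5, 10, 19]

Final sorted array: [3, 5, 10, 19]

The merge sort proceeds by recursively splitting the array and merging sorted halves.
After all merges, the sorted array is [3, 5, 10, 19].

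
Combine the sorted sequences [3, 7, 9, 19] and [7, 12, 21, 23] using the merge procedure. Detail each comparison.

Merging process:

Compare 3 vs 7: take 3 from left. Merged: [3]
Compare 7 vs 7: take 7 from left. Merged: [3, 7]
Compare 9 vs 7: take 7 from right. Merged: [3, 7, 7]
Compare 9 vs 12: take 9 from left. Merged: [3, 7, 7, 9]
Compare 19 vs 12: take 12 from right. Merged: [3, 7, 7, 9, 12]
Compare 19 vs 21: take 19 from left. Merged: [3, 7, 7, 9, 12, 19]
Append remaining from right: [21, 23]. Merged: [3, 7, 7, 9, 12, 19, 21, 23]

Final merged array: [3, 7, 7, 9, 12, 19, 21, 23]
Total comparisons: 6

The merged array is [3, 7, 7, 9, 12, 19, 21, 23], requiring 6 comparisons. The merge step runs in O(n) time where n is the total number of elements.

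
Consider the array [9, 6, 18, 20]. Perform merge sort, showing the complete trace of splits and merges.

Merge sort trace:

Split: [9, 6, 18, 20] -> [9, 6] and [18, 20]
  Split: [9, 6] -> [9] and [6]
  Merge: [9] + [6] -> [6, 9]
  Split: [18, 20] -> [18] and [20]
  Merge: [18] + [20] -> [18, 20]
Merge: [6, 9] + [18, 20] -> [6, 9, 18, 20]

Final sorted array: [6, 9, 18, 20]

The merge sort proceeds by recursively splitting the array and merging sorted halves.
After all merges, the sorted array is [6, 9, 18, 20].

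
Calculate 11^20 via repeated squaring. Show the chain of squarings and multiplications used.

Computing 11^20 by squaring (build up from 11^1; each line after the first costs one multiplication):

11^1 = 11
11^2 = (11^1)^2 = 11^2 = 121
11^4 = (11^2)^2 = 121^2 = 14641
11^5 = 11 * 11^4 = 11 * 14641 = 161051
11^10 = (11^5)^2 = 161051^2 = 25937424601
11^20 = (11^10)^2 = 25937424601^2 = 672749994932560009201

Result: 672749994932560009201
Multiplications needed: 5 (5 lines after 11^1)

11^20 = 672749994932560009201. Using exponentiation by squaring, this requires 5 multiplications. The key idea: if the exponent is even, square the half-power; if odd, multiply by the base once.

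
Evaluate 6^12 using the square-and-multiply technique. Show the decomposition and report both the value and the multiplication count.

Computing 6^12 by squaring (build up from 6^1; each line after the first costs one multiplication):

6^1 = 6
6^2 = (6^1)^2 = 6^2 = 36
6^3 = 6 * 6^2 = 6 * 36 = 216
6^6 = (6^3)^2 = 216^2 = 46656
6^12 = (6^6)^2 = 46656^2 = 2176782336

Result: 2176782336
Multiplications needed: 4 (4 lines after 6^1)

6^12 = 2176782336. Using exponentiation by squaring, this requires 4 multiplications. The key idea: if the exponent is even, square the half-power; if odd, multiply by the base once.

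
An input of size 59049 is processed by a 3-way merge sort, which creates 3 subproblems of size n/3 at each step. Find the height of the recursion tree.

For divide and conquer with division factor 3:

Problem sizes at each level:
Level 0: 59049
Level 1: 19683
Level 2: 6561
Level 3: 2187
Level 4: 729
Level 5: 243
Level 6: 81
Level 7: 27
Level 8: 9
Level 9: 3
Level 10: 1

The root is level 0 and the size-1 base case is level 10 (the tree spans levels 0 through 10, i.e. 11 levels counting the root), so the depth is the number of divisions: log_3(59049) = 10

The recursion tree depth is log_3(59049) = 10. At each level, the problem size is divided by 3, so it takes 10 divisions to reduce to a base case of size 1. The algorithm makes 3 recursive calls at each level.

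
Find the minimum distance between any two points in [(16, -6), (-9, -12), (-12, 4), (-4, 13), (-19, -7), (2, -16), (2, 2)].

Computing all pairwise distances among 7 points:

d((16, -6), (-9, -12)) = 25.7099
d((16, -6), (-12, 4)) = 29.7321
d((16, -6), (-4, 13)) = 27.5862
d((16, -6), (-19, -7)) = 35.0143
d((16, -6), (2, -16)) = 17.2047
d((16, -6), (2, 2)) = 16.1245
d((-9, -12), (-12, 4)) = 16.2788
d((-9, -12), (-4, 13)) = 25.4951
d((-9, -12), (-19, -7)) = 11.1803 <-- minimum
d((-9, -12), (2, -16)) = 11.7047
d((-9, -12), (2, 2)) = 17.8045
d((-12, 4), (-4, 13)) = 12.0416
d((-12, 4), (-19, -7)) = 13.0384
d((-12, 4), (2, -16)) = 24.4131
d((-12, 4), (2, 2)) = 14.1421
d((-4, 13), (-19, -7)) = 25.0
d((-4, 13), (2, -16)) = 29.6142
d((-4, 13), (2, 2)) = 12.53
d((-19, -7), (2, -16)) = 22.8473
d((-19, -7), (2, 2)) = 22.8473
d((2, -16), (2, 2)) = 18.0

Closest pair: (-9, -12) and (-19, -7) with distance 11.1803

The closest pair is (-9, -12) and (-19, -7) with Euclidean distance 11.1803. For 7 points, brute-force pairwise comparison is shown above. For large n, the divide-and-conquer algorithm (sort by x, recurse on halves, check the dividing strip) achieves O(n log n).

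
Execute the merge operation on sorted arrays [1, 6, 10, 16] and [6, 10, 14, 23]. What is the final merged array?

Merging process:

Compare 1 vs 6: take 1 from left. Merged: [1]
Compare 6 vs 6: take 6 from left. Merged: [1, 6]
Compare 10 vs 6: take 6 from right. Merged: [1, 6, 6]
Compare 10 vs 10: take 10 from left. Merged: [1, 6, 6, 10]
Compare 16 vs 10: take 10 from right. Merged: [1, 6, 6, 10, 10]
Compare 16 vs 14: take 14 from right. Merged: [1, 6, 6, 10, 10, 14]
Compare 16 vs 23: take 16 from left. Merged: [1, 6, 6, 10, 10, 14, 16]
Append remaining from right: [23]. Merged: [1, 6, 6, 10, 10, 14, 16, 23]

Final merged array: [1, 6, 6, 10, 10, 14, 16, 23]
Total comparisons: 7

The merged array is [1, 6, 6, 10, 10, 14, 16, 23], requiring 7 comparisons. The merge step runs in O(n) time where n is the total number of elements.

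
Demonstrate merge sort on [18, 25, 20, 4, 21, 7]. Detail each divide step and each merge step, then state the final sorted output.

Merge sort trace:

Split: [18, 25, 20, 4, 21, 7] -> [18, 25, 20] and [4, 21, 7]
  Split: [18, 25, 20] -> [18] and [25, 20]
    Split: [25, 20] -> [25] and [20]
    Merge: [25] + [20] -> [20, 25]
  Merge: [18] + [20, 25] -> [18, 20, 25]
  Split: [4, 21, 7] -> [4] and [21, 7]
    Split: [21, 7] -> [21] and [7]
    Merge: [21] + [7] -> [7, 21]
  Merge: [4] + [7, 21] -> [4, 7, 21]
Merge: [18, 20, 25] + [4, 7, 21] -> [4, 7, 18, 20, 21, 25]

Final sorted array: [4, 7, 18, 20, 21, 25]

The merge sort proceeds by recursively splitting the array and merging sorted halves.
After all merges, the sorted array is [4, 7, 18, 20, 21, 25].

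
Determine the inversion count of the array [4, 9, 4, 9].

Finding inversions in [4, 9, 4, 9]:

(1, 2): arr[1]=9 > arr[2]=4

Total inversions: 1

The array has 1 inversion(s): (1,2). Each pair (i,j) satisfies i < j and arr[i] > arr[j].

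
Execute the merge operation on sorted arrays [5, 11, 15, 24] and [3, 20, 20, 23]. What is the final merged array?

Merging process:

Compare 5 vs 3: take 3 from right. Merged: [3]
Compare 5 vs 20: take 5 from left. Merged: [3, 5]
Compare 11 vs 20: take 11 from left. Merged: [3, 5, 11]
Compare 15 vs 20: take 15 from left. Merged: [3, 5, 11, 15]
Compare 24 vs 20: take 20 from right. Merged: [3, 5, 11, 15, 20]
Compare 24 vs 20: take 20 from right. Merged: [3, 5, 11, 15, 20, 20]
Compare 24 vs 23: take 23 from right. Merged: [3, 5, 11, 15, 20, 20, 23]
Append remaining from left: [24]. Merged: [3, 5, 11, 15, 20, 20, 23, 24]

Final merged array: [3, 5, 11, 15, 20, 20, 23, 24]
Total comparisons: 7

The merged array is [3, 5, 11, 15, 20, 20, 23, 24], requiring 7 comparisons. The merge step runs in O(n) time where n is the total number of elements.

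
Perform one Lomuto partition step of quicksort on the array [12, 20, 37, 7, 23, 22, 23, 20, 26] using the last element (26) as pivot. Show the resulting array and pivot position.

Lomuto partition with pivot = 26:

Initial array: [12, 20, 37, 7, 23, 22, 23, 20, 26]

arr[0]=12 <= 26: swap with position 0, array becomes [12, 20, 37, 7, 23, 22, 23, 20, 26]
arr[1]=20 <= 26: swap with position 1, array becomes [12, 20, 37, 7, 23, 22, 23, 20, 26]
arr[2]=37 > 26: no swap
arr[3]=7 <= 26: swap with position 2, array becomes [12, 20, 7, 37, 23, 22, 23, 20, 26]
arr[4]=23 <= 26: swap with position 3, array becomes [12, 20, 7, 23, 37, 22, 23, 20, 26]
arr[5]=22 <= 26: swap with position 4, array becomes [12, 20, 7, 23, 22, 37, 23, 20, 26]
arr[6]=23 <= 26: swap with position 5, array becomes [12, 20, 7, 23, 22, 23, 37, 20, 26]
arr[7]=20 <= 26: swap with position 6, array becomes [12, 20, 7, 23, 22, 23, 20, 37, 26]

Place pivot at position 7: [12, 20, 7, 23, 22, 23, 20, 26, 37]
Pivot position: 7

After partitioning with pivot 26, the array becomes [12, 20, 7, 23, 22, 23, 20, 26, 37]. The pivot is placed at index 7. All elements to the left of the pivot are <= 26, and all elements to the right are > 26.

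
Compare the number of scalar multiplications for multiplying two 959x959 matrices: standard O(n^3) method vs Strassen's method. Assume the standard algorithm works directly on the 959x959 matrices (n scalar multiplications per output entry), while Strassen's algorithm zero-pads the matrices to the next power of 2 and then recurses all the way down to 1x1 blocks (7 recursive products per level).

Matrix multiplication for 959x959 matrices:

Strassen's algorithm requires power-of-2 dimensions. Pad 959x959 to 1024x1024 (next power of 2).

Standard algorithm: 959^3 = 881974079 multiplications
Strassen's algorithm: 7^(log2(1024)) = 7^10 = 282475249 multiplications
Savings: 881974079 - 282475249 = 599498830 multiplications

Standard: 881974079 multiplications (959^3). Strassen: 282475249 multiplications (7^10, after padding to 1024x1024). Strassen reduces 8 recursive multiplications to 7 at each level.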